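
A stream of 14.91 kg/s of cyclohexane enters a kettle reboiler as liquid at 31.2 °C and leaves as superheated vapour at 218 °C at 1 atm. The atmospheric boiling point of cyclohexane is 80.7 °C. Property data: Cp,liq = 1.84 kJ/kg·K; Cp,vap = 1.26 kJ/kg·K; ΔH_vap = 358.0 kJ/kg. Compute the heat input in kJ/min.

Q = 557000 kJ/min

liquid 31.2→80.7 °C: 91.08 kJ/kg
vaporisation at 80.7 °C: 358 kJ/kg
vapour 80.7→218 °C: 173 kJ/kg
Δh = 91.08 + 358 + 173 = 622.08 kJ/kg
Q = ṁ·Δh = 14.91 kg/s × 622.08 kJ/kg = 9275.2 kJ/s
|Q| = 9275.2 kW = 556510 kJ/min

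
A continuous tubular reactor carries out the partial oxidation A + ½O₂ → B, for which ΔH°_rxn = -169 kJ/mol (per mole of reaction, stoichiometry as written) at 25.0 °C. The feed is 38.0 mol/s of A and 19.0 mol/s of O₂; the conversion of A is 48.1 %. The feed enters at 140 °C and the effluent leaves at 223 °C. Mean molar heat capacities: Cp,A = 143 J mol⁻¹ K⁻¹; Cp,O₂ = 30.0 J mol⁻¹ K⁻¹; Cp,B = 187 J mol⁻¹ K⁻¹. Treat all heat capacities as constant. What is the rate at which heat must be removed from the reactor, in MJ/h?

Extent of reaction ξ = 0.481 × 38.0 = 18.278 mol/s
Reaction term: ξ·ΔH°_rxn = 18.278 × -169 = -3089 kJ/s
Sensible, feed 140→25 °C: -690.46 kJ/s
Outlet flows (mol/s): A 19.722, O₂ 9.861, B 18.278
Sensible, products 25→223 °C: 1293.7 kJ/s
Q = ΔH = -2485.7 kJ/s = -2485.7 kW
Heat removed = 8948.5 MJ/h

Q_out = 8950 MJ/h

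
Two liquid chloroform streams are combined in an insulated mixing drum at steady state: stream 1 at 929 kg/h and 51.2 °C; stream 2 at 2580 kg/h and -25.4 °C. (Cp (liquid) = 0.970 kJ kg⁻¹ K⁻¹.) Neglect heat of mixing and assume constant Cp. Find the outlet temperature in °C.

T_out = -5.12 °C

Adiabatic, steady state ⇒ Σ ṁᵢCp,ᵢ(T_out − Tᵢ) = 0
Σ ṁᵢCp,ᵢTᵢ = 929×0.970×51.2 + 2580×0.970×-25.4 = -17428
Σ ṁᵢCp,ᵢ = 929×0.970 + 2580×0.970 = 3403.7
T_out = -17428 / 3403.7 = -5.1203 °C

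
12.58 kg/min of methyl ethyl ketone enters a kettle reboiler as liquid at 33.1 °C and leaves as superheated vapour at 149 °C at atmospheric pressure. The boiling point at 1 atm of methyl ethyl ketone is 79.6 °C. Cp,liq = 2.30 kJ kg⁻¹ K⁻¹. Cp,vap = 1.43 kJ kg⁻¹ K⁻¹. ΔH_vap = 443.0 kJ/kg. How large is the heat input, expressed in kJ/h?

Q = 490000 kJ/h

liquid 33.1→79.6 °C: 106.95 kJ/kg
vaporisation at 79.6 °C: 443 kJ/kg
vapour 79.6→149 °C: 99.242 kJ/kg
Δh = 106.95 + 443 + 99.242 = 649.19 kJ/kg
Q = ṁ·Δh = 12.58 kg/min × 649.19 kJ/kg = 8166.8 kJ/min
|Q| = 136.11 kW = 490010 kJ/h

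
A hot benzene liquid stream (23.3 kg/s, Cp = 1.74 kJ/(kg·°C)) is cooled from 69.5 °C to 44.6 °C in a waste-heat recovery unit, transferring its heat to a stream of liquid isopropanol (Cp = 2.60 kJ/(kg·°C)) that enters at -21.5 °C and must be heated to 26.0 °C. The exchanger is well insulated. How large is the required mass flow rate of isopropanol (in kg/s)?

ṁ_c = 8.17 kg/s

Heat released by hot stream: Q = 23.3 × 1.74 × (69.5 − 44.6) = 1009.5 kJ/s
Energy balance on cold side (adiabatic exchanger): Q = ṁ_c·Cp_c·(T_c,out − T_c,in)
ṁ_c = 1009.5 / [2.60 × (26.0 − -21.5)] = 8.1741 kg/s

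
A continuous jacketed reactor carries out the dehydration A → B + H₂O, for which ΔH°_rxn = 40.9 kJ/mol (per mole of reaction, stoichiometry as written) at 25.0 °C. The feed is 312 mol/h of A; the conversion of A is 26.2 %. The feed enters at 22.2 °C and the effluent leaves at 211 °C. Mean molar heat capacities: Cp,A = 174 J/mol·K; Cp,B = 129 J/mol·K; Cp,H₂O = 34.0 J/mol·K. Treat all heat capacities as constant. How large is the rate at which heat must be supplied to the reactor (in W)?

Q_in = 3730 W

Extent of reaction ξ = 0.262 × 312 = 81.744 mol/h
Reaction term: ξ·ΔH°_rxn = 81.744 × 40.9 = 3343.3 kJ/h
Sensible, feed 22.2→25 °C: 152.01 kJ/h
Outlet flows (mol/h): A 230.26, B 81.744, H₂O 81.744
Sensible, products 25→211 °C: 9930.3 kJ/h
Q = ΔH = 13426 kJ/h = 3.7293 kW
Heat supplied = 3729.3 W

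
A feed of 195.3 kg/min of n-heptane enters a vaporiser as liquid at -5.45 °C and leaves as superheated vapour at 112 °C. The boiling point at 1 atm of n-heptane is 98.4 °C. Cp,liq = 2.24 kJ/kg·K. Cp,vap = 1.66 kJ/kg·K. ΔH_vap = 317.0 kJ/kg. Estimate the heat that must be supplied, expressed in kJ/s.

Q = 1860 kJ/s

liquid -5.45→98.4 °C: 232.62 kJ/kg
vaporisation at 98.4 °C: 317 kJ/kg
vapour 98.4→112 °C: 22.576 kJ/kg
Δh = 232.62 + 317 + 22.576 = 572.2 kJ/kg
Q = ṁ·Δh = 195.3 kg/min × 572.2 kJ/kg = 111750 kJ/min
|Q| = 1862.5 kW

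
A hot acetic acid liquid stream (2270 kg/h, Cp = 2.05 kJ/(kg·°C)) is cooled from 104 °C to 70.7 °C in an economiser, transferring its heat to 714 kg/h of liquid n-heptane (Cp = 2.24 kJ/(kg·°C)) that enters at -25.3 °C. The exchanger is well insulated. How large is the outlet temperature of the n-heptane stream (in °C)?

T_c,out = 71.6 °C

Heat released by hot stream: Q = 2270 × 2.05 × (104 − 70.7) = 154960 kJ/h
Energy balance on cold side (adiabatic exchanger): Q = ṁ_c·Cp_c·(T_c,out − T_c,in)
T_c,out = -25.3 + 154960/(714 × 2.24) = 71.59 °C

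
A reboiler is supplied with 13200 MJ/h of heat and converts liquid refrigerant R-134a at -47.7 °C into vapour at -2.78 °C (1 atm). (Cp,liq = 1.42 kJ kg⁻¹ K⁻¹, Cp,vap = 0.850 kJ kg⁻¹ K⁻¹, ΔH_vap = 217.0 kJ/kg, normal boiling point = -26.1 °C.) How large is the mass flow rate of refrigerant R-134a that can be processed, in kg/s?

ṁ = 13.7 kg/s

Δh = 1.42×(-26.1−-47.7) + 217.0 + 0.850×(-2.78−-26.1) = 267.49 kJ/kg
Q = 13200 MJ/h = 3666.7 kJ/s = 3666.7 kJ/s
ṁ = Q/Δh = 3666.7 / 267.49 = 13.707 kg/s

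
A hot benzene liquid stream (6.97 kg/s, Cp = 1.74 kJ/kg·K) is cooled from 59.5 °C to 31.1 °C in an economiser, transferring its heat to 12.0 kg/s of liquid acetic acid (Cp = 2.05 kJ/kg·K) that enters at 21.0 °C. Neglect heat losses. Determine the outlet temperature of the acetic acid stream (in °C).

Heat released by hot stream: Q = 6.97 × 1.74 × (59.5 − 31.1) = 344.43 kJ/s
Energy balance on cold side (adiabatic exchanger): Q = ṁ_c·Cp_c·(T_c,out − T_c,in)
T_c,out = 21.0 + 344.43/(12.0 × 2.05) = 35.001 °C

T_c,out = 35.0 °C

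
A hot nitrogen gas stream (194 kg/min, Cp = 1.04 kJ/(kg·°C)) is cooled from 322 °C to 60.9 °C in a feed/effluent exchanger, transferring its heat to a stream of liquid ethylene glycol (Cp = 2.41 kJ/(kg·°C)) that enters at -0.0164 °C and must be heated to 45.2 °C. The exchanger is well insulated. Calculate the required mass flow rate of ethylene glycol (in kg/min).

ṁ_c = 483 kg/min

Heat released by hot stream: Q = 194 × 1.04 × (322 − 60.9) = 52680 kJ/min
Energy balance on cold side (adiabatic exchanger): Q = ṁ_c·Cp_c·(T_c,out − T_c,in)
ṁ_c = 52680 / [2.41 × (45.2 − -0.0164)] = 483.42 kg/min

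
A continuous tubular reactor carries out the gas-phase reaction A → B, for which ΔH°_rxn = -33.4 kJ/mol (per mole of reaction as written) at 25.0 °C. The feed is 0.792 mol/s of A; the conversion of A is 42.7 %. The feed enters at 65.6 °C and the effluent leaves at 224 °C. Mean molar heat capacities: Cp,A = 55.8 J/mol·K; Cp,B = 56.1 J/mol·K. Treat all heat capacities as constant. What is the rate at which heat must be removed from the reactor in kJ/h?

Q_out = 15400 kJ/h

Extent of reaction ξ = 0.427 × 0.792 = 0.33818 mol/s
Reaction term: ξ·ΔH°_rxn = 0.33818 × -33.4 = -11.295 kJ/s
Sensible, feed 65.6→25 °C: -1.7943 kJ/s
Outlet flows (mol/s): A 0.45382, B 0.33818
Sensible, products 25→224 °C: 8.8147 kJ/s
Q = ΔH = -4.2749 kJ/s = -4.2749 kW
Heat removed = 15390 kJ/h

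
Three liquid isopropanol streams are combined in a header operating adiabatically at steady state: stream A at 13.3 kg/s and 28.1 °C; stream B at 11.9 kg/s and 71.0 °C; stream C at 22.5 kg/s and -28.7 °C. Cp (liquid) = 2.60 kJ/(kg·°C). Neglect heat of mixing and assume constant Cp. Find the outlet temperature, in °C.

Energy balance with Q = 0: Σ ṁᵢCp,ᵢ(T_out − Tᵢ) = 0
T_out = Σ ṁᵢCp,ᵢTᵢ / Σ ṁᵢCp,ᵢ
      = 1489.5 / 124.02 = 12.01 °C

T_out = 12.0 °C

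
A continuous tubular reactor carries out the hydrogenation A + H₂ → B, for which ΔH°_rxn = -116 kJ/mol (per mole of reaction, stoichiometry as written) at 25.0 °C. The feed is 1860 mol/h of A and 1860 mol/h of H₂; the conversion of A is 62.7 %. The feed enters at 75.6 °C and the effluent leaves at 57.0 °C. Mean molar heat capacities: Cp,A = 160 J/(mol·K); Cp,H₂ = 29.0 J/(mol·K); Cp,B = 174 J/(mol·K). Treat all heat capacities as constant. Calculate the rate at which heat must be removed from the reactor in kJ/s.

Extent of reaction ξ = 0.627 × 1860 = 1166.2 mol/h
Reaction term: ξ·ΔH°_rxn = 1166.2 × -116 = -135280 kJ/h
Sensible, feed 75.6→25 °C: -17788 kJ/h
Outlet flows (mol/h): A 693.78, H₂ 693.78, B 1166.2
Sensible, products 25→57.0 °C: 10689 kJ/h
Q = ΔH = -142380 kJ/h = -39.55 kW
Heat removed = 39.55 kJ/s

Q_out = 39.5 kJ/s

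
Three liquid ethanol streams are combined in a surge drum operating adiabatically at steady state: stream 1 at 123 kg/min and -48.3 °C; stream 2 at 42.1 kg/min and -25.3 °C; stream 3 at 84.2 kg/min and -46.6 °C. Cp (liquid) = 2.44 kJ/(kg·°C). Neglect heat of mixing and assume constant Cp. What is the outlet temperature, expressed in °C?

T_out = -43.8 °C

Adiabatic, steady state ⇒ Σ ṁᵢCp,ᵢ(T_out − Tᵢ) = 0
T_out = Σ ṁᵢCp,ᵢTᵢ / Σ ṁᵢCp,ᵢ
      = -26669 / 608.29 = -43.842 °C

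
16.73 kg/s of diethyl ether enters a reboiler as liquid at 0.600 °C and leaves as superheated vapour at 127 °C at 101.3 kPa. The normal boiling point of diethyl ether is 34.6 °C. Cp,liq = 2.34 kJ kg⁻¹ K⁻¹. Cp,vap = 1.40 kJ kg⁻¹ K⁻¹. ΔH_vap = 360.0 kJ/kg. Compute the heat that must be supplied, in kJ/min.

liquid 0.600→34.6 °C: 79.56 kJ/kg
vaporisation at 34.6 °C: 360 kJ/kg
vapour 34.6→127 °C: 129.36 kJ/kg
Δh = 79.56 + 360 + 129.36 = 568.92 kJ/kg
Q = ṁ·Δh = 16.73 kg/s × 568.92 kJ/kg = 9518 kJ/s
|Q| = 9518 kW = 571080 kJ/min

Q = 571000 kJ/min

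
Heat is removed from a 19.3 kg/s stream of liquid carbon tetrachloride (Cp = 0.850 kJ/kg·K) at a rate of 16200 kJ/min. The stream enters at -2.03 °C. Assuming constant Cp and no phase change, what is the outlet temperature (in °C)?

Q = 16200 kJ/min = 270 kJ/s
ΔT = Q/(ṁ·Cp) = 270/(19.3×0.850) = 16.458 K
T_out = -2.03 − 16.458 = -18.488 °C

T_out = -18.5 °C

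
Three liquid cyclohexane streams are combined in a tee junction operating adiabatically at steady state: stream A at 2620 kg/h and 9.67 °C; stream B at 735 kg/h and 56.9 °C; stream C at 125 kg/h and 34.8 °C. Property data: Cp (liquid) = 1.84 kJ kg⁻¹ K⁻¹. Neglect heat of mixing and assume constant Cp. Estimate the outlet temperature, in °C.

Adiabatic, steady state ⇒ Σ ṁᵢCp,ᵢ(T_out − Tᵢ) = 0
Σ ṁᵢCp,ᵢTᵢ = 2620×1.84×9.67 + 735×1.84×56.9 + 125×1.84×34.8 = 131570
Σ ṁᵢCp,ᵢ = 2620×1.84 + 735×1.84 + 125×1.84 = 6403.2
T_out = 131570 / 6403.2 = 20.548 °C

T_out = 20.5 °C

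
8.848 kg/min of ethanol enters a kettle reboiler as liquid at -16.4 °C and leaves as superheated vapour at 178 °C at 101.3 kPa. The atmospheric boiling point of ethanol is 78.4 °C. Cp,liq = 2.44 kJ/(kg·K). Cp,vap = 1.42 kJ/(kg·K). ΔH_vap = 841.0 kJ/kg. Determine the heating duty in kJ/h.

liquid -16.4→78.4 °C: 231.31 kJ/kg
vaporisation at 78.4 °C: 841 kJ/kg
vapour 78.4→178 °C: 141.43 kJ/kg
Δh = 231.31 + 841 + 141.43 = 1213.7 kJ/kg
Q = ṁ·Δh = 8.848 kg/min × 1213.7 kJ/kg = 10739 kJ/min
|Q| = 178.99 kW = 644350 kJ/h

Q = 644000 kJ/h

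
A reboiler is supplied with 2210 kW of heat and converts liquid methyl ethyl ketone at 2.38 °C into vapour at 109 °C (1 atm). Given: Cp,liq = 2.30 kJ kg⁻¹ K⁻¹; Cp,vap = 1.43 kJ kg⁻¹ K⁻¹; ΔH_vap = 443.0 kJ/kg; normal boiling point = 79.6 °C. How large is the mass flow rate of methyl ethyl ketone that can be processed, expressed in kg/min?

Δh = 2.30×(79.6−2.38) + 443.0 + 1.43×(109−79.6) = 662.65 kJ/kg
Q = 2210 kW = 2210 kJ/s = 132600 kJ/min
ṁ = Q/Δh = 132600 / 662.65 = 200.11 kg/min

ṁ = 200 kg/min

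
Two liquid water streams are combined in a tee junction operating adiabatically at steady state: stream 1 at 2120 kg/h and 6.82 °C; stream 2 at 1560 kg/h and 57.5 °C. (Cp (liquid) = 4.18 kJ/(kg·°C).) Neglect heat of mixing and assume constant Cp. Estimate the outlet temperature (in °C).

No heat crosses the boundary, so H_out = H_in.
Σ ṁᵢCp,ᵢTᵢ = 2120×4.18×6.82 + 1560×4.18×57.5 = 435380
Σ ṁᵢCp,ᵢ = 2120×4.18 + 1560×4.18 = 15382
T_out = 435380 / 15382 = 28.304 °C

T_out = 28.3 °C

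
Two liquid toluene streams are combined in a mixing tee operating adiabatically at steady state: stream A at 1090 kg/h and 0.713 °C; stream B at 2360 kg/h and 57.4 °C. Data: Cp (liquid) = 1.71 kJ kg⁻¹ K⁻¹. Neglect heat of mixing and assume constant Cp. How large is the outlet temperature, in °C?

T_out = 39.5 °C

Adiabatic, steady state ⇒ Σ ṁᵢCp,ᵢ(T_out − Tᵢ) = 0
Σ ṁᵢCp,ᵢTᵢ = 1090×1.71×0.713 + 2360×1.71×57.4 = 232970
Σ ṁᵢCp,ᵢ = 1090×1.71 + 2360×1.71 = 5899.5
T_out = 232970 / 5899.5 = 39.49 °C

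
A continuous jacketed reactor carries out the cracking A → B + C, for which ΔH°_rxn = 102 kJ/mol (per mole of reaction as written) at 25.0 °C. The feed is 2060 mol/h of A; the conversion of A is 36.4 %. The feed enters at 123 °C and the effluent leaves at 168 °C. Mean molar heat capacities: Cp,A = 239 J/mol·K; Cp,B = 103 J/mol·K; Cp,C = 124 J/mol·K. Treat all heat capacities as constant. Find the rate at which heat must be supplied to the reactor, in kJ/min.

Extent of reaction ξ = 0.364 × 2060 = 749.84 mol/h
Reaction term: ξ·ΔH°_rxn = 749.84 × 102 = 76484 kJ/h
Sensible, feed 123→25 °C: -48249 kJ/h
Outlet flows (mol/h): A 1310.2, B 749.84, C 749.84
Sensible, products 25→168 °C: 69118 kJ/h
Q = ΔH = 97352 kJ/h = 27.042 kW
Heat supplied = 1622.5 kJ/min

Q_in = 1620 kJ/min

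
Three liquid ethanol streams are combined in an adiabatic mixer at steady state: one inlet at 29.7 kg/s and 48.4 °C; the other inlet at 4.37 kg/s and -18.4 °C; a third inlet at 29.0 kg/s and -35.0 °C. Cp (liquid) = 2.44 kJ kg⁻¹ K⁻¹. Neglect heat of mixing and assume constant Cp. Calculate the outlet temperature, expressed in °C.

T_out = 5.42 °C

Adiabatic, steady state ⇒ Σ ṁᵢCp,ᵢ(T_out − Tᵢ) = 0
T_out = Σ ṁᵢCp,ᵢTᵢ / Σ ṁᵢCp,ᵢ
      = 834.66 / 153.89 = 5.4237 °C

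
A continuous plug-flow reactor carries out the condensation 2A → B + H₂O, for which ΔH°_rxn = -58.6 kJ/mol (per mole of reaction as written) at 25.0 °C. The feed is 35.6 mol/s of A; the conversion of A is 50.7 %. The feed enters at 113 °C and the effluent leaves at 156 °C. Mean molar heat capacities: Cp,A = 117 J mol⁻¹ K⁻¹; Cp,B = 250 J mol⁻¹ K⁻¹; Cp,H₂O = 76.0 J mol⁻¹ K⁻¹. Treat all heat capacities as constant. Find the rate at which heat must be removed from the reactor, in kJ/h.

Q_out = 868000 kJ/h

Extent of reaction ξ = 0.507 × 35.6 / 2 = 9.0246 mol/s
Reaction term: ξ·ΔH°_rxn = 9.0246 × -58.6 = -528.84 kJ/s
Sensible, feed 113→25 °C: -366.54 kJ/s
Outlet flows (mol/s): A 17.551, B 9.0246, H₂O 9.0246
Sensible, products 25→156 °C: 654.41 kJ/s
Q = ΔH = -240.97 kJ/s = -240.97 kW
Heat removed = 867500 kJ/h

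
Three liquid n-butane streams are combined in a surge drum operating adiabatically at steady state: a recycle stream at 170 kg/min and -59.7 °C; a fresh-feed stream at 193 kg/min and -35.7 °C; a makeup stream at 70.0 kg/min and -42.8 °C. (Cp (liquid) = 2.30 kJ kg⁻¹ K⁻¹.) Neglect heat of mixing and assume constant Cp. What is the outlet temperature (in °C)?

T_out = -46.3 °C

Energy balance with Q = 0: Σ ṁᵢCp,ᵢ(T_out − Tᵢ) = 0
T_out = Σ ṁᵢCp,ᵢTᵢ / Σ ṁᵢCp,ᵢ
      = -46081 / 995.9 = -46.27 °C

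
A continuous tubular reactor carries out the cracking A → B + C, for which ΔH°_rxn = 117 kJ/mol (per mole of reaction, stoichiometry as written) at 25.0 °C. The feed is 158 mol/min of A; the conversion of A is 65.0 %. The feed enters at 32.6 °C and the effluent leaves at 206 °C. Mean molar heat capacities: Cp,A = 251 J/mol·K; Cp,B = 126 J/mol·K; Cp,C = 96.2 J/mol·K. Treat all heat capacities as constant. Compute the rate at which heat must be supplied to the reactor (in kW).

Extent of reaction ξ = 0.650 × 158 = 102.7 mol/min
Reaction term: ξ·ΔH°_rxn = 102.7 × 117 = 12016 kJ/min
Sensible, feed 32.6→25 °C: -301.4 kJ/min
Outlet flows (mol/min): A 55.3, B 102.7, C 102.7
Sensible, products 25→206 °C: 6642.7 kJ/min
Q = ΔH = 18357 kJ/min = 305.95 kW
Heat supplied = 305.95 kW

Q_in = 306 kW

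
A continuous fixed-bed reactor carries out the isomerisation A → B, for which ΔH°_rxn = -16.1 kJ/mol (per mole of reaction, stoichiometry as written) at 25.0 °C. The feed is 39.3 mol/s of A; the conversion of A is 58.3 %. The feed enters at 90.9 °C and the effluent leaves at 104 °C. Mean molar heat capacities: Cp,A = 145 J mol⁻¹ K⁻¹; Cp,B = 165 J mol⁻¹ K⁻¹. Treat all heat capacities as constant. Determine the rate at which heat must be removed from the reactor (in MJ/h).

Q_out = 929 MJ/h

Extent of reaction ξ = 0.583 × 39.3 = 22.912 mol/s
Reaction term: ξ·ΔH°_rxn = 22.912 × -16.1 = -368.88 kJ/s
Sensible, feed 90.9→25 °C: -375.53 kJ/s
Outlet flows (mol/s): A 16.388, B 22.912
Sensible, products 25→104 °C: 486.38 kJ/s
Q = ΔH = -258.03 kJ/s = -258.03 kW
Heat removed = 928.91 MJ/h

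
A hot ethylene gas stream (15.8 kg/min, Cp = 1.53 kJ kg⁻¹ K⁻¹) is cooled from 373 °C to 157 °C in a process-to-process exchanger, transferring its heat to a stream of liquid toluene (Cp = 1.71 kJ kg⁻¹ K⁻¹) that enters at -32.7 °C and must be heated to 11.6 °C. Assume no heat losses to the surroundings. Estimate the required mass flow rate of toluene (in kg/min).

ṁ_c = 68.9 kg/min

Heat released by hot stream: Q = 15.8 × 1.53 × (373 − 157) = 5221.6 kJ/min
Energy balance on cold side (adiabatic exchanger): Q = ṁ_c·Cp_c·(T_c,out − T_c,in)
ṁ_c = 5221.6 / [1.71 × (11.6 − -32.7)] = 68.929 kg/min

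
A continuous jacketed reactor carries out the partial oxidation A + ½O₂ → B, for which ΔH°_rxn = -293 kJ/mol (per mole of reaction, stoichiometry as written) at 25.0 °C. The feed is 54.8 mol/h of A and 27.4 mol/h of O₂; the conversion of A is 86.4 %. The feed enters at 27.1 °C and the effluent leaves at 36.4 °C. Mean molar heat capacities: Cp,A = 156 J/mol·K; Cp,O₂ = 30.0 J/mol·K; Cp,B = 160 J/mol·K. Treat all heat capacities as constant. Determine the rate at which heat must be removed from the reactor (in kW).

Q_out = 3.83 kW

Extent of reaction ξ = 0.864 × 54.8 = 47.347 mol/h
Reaction term: ξ·ΔH°_rxn = 47.347 × -293 = -13873 kJ/h
Sensible, feed 27.1→25 °C: -19.679 kJ/h
Outlet flows (mol/h): A 7.4528, O₂ 3.7264, B 47.347
Sensible, products 25→36.4 °C: 100.89 kJ/h
Q = ΔH = -13792 kJ/h = -3.831 kW
Heat removed = 3.831 kW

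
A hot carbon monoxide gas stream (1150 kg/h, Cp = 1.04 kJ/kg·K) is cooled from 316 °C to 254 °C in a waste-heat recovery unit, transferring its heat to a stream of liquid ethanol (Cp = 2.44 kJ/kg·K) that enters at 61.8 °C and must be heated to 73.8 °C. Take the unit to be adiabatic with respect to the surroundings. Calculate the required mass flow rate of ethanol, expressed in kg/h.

ṁ_c = 2530 kg/h

Heat released by hot stream: Q = 1150 × 1.04 × (316 − 254) = 74152 kJ/h
Energy balance on cold side (adiabatic exchanger): Q = ṁ_c·Cp_c·(T_c,out − T_c,in)
ṁ_c = 74152 / [2.44 × (73.8 − 61.8)] = 2532.5 kg/h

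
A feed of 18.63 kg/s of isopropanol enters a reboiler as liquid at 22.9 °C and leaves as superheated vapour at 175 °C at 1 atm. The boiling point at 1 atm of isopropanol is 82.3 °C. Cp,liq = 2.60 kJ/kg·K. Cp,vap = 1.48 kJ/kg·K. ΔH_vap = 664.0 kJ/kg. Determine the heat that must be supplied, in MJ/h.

liquid 22.9→82.3 °C: 154.44 kJ/kg
vaporisation at 82.3 °C: 664 kJ/kg
vapour 82.3→175 °C: 137.2 kJ/kg
Δh = 154.44 + 664 + 137.2 = 955.64 kJ/kg
Q = ṁ·Δh = 18.63 kg/s × 955.64 kJ/kg = 17803 kJ/s
|Q| = 17803 kW = 64093 MJ/h

Q = 64100 MJ/h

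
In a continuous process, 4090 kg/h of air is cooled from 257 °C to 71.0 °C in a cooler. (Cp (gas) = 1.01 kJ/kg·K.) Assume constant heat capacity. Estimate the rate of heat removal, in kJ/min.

Q = ṁ·Cp·ΔT = 4090 × 1.01 × (71.0 − 257) = -768350 kJ/h
Converting: 768350 / 3600 s = 213.43 kW
Cooling duty = 12806 kJ/min

Q_c = 12800 kJ/min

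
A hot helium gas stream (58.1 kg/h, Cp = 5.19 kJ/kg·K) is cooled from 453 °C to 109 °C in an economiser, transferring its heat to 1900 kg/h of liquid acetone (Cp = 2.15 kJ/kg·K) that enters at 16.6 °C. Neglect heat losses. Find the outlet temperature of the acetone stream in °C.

Heat released by hot stream: Q = 58.1 × 5.19 × (453 − 109) = 103730 kJ/h
Energy balance on cold side (adiabatic exchanger): Q = ṁ_c·Cp_c·(T_c,out − T_c,in)
T_c,out = 16.6 + 103730/(1900 × 2.15) = 41.993 °C

T_c,out = 42.0 °C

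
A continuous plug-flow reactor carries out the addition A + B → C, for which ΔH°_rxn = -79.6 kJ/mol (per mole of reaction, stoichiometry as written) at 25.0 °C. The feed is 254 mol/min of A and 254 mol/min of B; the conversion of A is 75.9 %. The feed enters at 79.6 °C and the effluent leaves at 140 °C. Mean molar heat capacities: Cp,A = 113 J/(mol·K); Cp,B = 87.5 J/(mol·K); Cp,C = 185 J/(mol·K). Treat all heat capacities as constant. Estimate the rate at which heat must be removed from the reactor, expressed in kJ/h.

Q_out = 757000 kJ/h

Extent of reaction ξ = 0.759 × 254 = 192.79 mol/min
Reaction term: ξ·ΔH°_rxn = 192.79 × -79.6 = -15346 kJ/min
Sensible, feed 79.6→25 °C: -2780.6 kJ/min
Outlet flows (mol/min): A 61.214, B 61.214, C 192.79
Sensible, products 25→140 °C: 5513 kJ/min
Q = ΔH = -12613 kJ/min = -210.22 kW
Heat removed = 756800 kJ/h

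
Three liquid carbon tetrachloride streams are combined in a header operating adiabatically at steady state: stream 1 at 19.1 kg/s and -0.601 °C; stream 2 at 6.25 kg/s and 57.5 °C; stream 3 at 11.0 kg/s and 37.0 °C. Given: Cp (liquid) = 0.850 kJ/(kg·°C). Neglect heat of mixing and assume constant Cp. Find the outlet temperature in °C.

Energy balance with Q = 0: Σ ṁᵢCp,ᵢ(T_out − Tᵢ) = 0
Σ ṁᵢCp,ᵢTᵢ = 19.1×0.850×-0.601 + 6.25×0.850×57.5 + 11.0×0.850×37.0 = 641.66
Σ ṁᵢCp,ᵢ = 19.1×0.850 + 6.25×0.850 + 11.0×0.850 = 30.898
T_out = 641.66 / 30.898 = 20.767 °C

T_out = 20.8 °C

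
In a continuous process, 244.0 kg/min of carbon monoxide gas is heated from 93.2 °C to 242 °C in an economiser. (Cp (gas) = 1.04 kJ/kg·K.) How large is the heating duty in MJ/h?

Q = ṁ·Cp·ΔT = 244.0 × 1.04 × (242 − 93.2) = 37759 kJ/min
Converting: 37759 / 60 s = 629.32 kW
Heating duty = 2265.6 MJ/h

Q = 2270 MJ/h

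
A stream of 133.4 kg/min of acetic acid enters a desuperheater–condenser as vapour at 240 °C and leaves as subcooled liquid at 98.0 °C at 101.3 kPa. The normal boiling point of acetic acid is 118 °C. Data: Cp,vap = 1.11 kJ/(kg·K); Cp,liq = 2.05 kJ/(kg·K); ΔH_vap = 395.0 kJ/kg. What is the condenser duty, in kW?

vapour 240→118 °C: -135.42 kJ/kg
condensation at 118 °C: -395 kJ/kg
liquid 118→98.0 °C: -41 kJ/kg
Δh = -135.42 + -395 + -41 = -571.42 kJ/kg
Q = ṁ·Δh = 133.4 kg/min × -571.42 kJ/kg = -76227 kJ/min
|Q| = 1270.5 kW

Q_c = 1270 kW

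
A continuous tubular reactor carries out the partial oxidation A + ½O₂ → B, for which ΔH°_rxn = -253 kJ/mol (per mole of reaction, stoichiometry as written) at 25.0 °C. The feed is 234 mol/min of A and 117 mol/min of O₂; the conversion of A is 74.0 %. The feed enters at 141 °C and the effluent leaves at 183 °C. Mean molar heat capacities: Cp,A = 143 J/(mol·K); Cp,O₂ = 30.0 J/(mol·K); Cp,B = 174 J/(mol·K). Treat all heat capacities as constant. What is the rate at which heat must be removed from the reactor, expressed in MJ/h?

Q_out = 2510 MJ/h

Extent of reaction ξ = 0.740 × 234 = 173.16 mol/min
Reaction term: ξ·ΔH°_rxn = 173.16 × -253 = -43809 kJ/min
Sensible, feed 141→25 °C: -4288.8 kJ/min
Outlet flows (mol/min): A 60.84, O₂ 30.42, B 173.16
Sensible, products 25→183 °C: 6279.3 kJ/min
Q = ΔH = -41819 kJ/min = -696.98 kW
Heat removed = 2509.1 MJ/h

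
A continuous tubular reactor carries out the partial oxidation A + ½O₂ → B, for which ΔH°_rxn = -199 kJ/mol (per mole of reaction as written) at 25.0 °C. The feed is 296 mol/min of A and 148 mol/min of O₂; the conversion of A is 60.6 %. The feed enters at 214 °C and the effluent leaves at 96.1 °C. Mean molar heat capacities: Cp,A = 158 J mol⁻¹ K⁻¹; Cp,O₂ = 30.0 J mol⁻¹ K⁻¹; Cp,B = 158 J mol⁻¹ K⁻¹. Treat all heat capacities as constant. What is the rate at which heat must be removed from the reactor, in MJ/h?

Q_out = 2520 MJ/h

Extent of reaction ξ = 0.606 × 296 = 179.38 mol/min
Reaction term: ξ·ΔH°_rxn = 179.38 × -199 = -35696 kJ/min
Sensible, feed 214→25 °C: -9678.3 kJ/min
Outlet flows (mol/min): A 116.62, O₂ 58.312, B 179.38
Sensible, products 25→96.1 °C: 3449.6 kJ/min
Q = ΔH = -41925 kJ/min = -698.74 kW
Heat removed = 2515.5 MJ/h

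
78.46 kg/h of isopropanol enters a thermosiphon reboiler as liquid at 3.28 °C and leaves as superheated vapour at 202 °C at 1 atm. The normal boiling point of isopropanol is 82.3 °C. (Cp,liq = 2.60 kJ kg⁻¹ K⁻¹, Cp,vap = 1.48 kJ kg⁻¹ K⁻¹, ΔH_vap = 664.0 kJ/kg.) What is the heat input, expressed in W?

liquid 3.28→82.3 °C: 205.45 kJ/kg
vaporisation at 82.3 °C: 664 kJ/kg
vapour 82.3→202 °C: 177.16 kJ/kg
Δh = 205.45 + 664 + 177.16 = 1046.6 kJ/kg
Q = ṁ·Δh = 78.46 kg/h × 1046.6 kJ/kg = 82117 kJ/h
|Q| = 22.81 kW = 22810 W

Q = 22800 W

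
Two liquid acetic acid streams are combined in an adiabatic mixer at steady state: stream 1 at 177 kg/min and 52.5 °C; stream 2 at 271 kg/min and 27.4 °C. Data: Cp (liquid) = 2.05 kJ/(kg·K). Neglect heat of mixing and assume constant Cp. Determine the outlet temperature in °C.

No heat crosses the boundary, so H_out = H_in.
Σ ṁᵢCp,ᵢTᵢ = 177×2.05×52.5 + 271×2.05×27.4 = 34272
Σ ṁᵢCp,ᵢ = 177×2.05 + 271×2.05 = 918.4
T_out = 34272 / 918.4 = 37.317 °C

T_out = 37.3 °C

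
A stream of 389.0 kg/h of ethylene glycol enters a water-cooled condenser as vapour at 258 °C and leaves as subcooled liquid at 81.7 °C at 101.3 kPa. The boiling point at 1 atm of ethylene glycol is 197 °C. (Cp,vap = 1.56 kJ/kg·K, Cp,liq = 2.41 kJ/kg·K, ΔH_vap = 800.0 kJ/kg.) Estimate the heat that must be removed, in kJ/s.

Q_c = 127 kJ/s

vapour 258→197 °C: -95.16 kJ/kg
condensation at 197 °C: -800 kJ/kg
liquid 197→81.7 °C: -277.87 kJ/kg
Δh = -95.16 + -800 + -277.87 = -1173 kJ/kg
Q = ṁ·Δh = 389.0 kg/h × -1173 kJ/kg = -456310 kJ/h
|Q| = 126.75 kW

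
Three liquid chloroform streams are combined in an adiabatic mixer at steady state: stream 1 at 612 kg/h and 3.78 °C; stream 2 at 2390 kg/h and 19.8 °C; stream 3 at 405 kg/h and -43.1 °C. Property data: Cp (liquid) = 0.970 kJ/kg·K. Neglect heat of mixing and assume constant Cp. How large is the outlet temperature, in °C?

Adiabatic, steady state ⇒ Σ ṁᵢCp,ᵢ(T_out − Tᵢ) = 0
Σ ṁᵢCp,ᵢTᵢ = 612×0.970×3.78 + 2390×0.970×19.8 + 405×0.970×-43.1 = 31214
Σ ṁᵢCp,ᵢ = 612×0.970 + 2390×0.970 + 405×0.970 = 3304.8
T_out = 31214 / 3304.8 = 9.4452 °C

T_out = 9.45 °C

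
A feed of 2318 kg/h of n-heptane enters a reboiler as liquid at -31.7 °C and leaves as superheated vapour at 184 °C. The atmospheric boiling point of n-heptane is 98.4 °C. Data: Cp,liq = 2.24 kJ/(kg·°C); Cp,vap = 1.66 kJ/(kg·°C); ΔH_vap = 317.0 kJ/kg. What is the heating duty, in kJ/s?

liquid -31.7→98.4 °C: 291.42 kJ/kg
vaporisation at 98.4 °C: 317 kJ/kg
vapour 98.4→184 °C: 142.1 kJ/kg
Δh = 291.42 + 317 + 142.1 = 750.52 kJ/kg
Q = ṁ·Δh = 2318 kg/h × 750.52 kJ/kg = 1.7397e+06 kJ/h
|Q| = 483.25 kW

Q = 483 kJ/s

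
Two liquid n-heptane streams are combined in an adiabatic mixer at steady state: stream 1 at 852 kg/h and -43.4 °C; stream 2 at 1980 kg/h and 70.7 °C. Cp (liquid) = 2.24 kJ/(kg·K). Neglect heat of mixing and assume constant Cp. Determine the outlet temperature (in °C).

No heat crosses the boundary, so H_out = H_in.
T_out = Σ ṁᵢCp,ᵢTᵢ / Σ ṁᵢCp,ᵢ
      = 230740 / 6343.7 = 36.373 °C

T_out = 36.4 °C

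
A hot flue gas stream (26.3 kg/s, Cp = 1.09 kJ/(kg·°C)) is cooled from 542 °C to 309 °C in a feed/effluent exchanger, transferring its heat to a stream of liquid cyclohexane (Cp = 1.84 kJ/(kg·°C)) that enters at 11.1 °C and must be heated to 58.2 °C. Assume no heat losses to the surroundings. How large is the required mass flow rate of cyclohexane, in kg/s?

ṁ_c = 77.1 kg/s

Heat released by hot stream: Q = 26.3 × 1.09 × (542 − 309) = 6679.4 kJ/s
Energy balance on cold side (adiabatic exchanger): Q = ṁ_c·Cp_c·(T_c,out − T_c,in)
ṁ_c = 6679.4 / [1.84 × (58.2 − 11.1)] = 77.072 kg/s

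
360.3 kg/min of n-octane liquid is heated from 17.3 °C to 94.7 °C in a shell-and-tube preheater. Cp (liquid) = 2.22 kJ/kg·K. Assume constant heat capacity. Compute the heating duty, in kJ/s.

Q = 1030 kJ/s

Q = ṁ·Cp·ΔT = 360.3 × 2.22 × (94.7 − 17.3) = 61910 kJ/min
Converting: 61910 / 60 s = 1031.8 kW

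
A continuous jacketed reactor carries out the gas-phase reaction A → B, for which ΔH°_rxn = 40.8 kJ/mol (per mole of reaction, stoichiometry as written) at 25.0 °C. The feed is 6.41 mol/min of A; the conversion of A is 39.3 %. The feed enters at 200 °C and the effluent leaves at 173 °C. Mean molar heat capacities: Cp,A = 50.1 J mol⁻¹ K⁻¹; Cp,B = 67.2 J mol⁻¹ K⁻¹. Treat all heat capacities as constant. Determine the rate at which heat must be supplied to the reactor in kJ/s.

Q_in = 1.67 kJ/s

Extent of reaction ξ = 0.393 × 6.41 = 2.5191 mol/min
Reaction term: ξ·ΔH°_rxn = 2.5191 × 40.8 = 102.78 kJ/min
Sensible, feed 200→25 °C: -56.2 kJ/min
Outlet flows (mol/min): A 3.8909, B 2.5191
Sensible, products 25→173 °C: 53.904 kJ/min
Q = ΔH = 100.49 kJ/min = 1.6748 kW
Heat supplied = 1.6748 kJ/s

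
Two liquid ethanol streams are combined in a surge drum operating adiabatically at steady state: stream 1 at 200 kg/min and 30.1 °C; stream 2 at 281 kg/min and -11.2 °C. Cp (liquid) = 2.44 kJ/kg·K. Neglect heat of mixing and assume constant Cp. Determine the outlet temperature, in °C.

T_out = 5.97 °C

Adiabatic, steady state ⇒ Σ ṁᵢCp,ᵢ(T_out − Tᵢ) = 0
Σ ṁᵢCp,ᵢTᵢ = 200×2.44×30.1 + 281×2.44×-11.2 = 7009.6
Σ ṁᵢCp,ᵢ = 200×2.44 + 281×2.44 = 1173.6
T_out = 7009.6 / 1173.6 = 5.9726 °C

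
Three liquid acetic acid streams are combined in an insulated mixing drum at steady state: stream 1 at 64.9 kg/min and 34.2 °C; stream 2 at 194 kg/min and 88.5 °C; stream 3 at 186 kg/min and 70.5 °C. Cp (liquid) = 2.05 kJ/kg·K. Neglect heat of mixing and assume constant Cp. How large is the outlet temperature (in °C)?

T_out = 73.1 °C

Adiabatic, steady state ⇒ Σ ṁᵢCp,ᵢ(T_out − Tᵢ) = 0
T_out = Σ ṁᵢCp,ᵢTᵢ / Σ ṁᵢCp,ᵢ
      = 66628 / 912.04 = 73.054 °C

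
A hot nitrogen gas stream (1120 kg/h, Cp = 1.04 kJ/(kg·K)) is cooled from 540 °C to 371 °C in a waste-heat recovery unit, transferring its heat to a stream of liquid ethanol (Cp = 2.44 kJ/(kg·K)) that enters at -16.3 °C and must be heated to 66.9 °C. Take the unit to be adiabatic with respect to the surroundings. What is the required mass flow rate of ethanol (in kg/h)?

ṁ_c = 970 kg/h

Heat released by hot stream: Q = 1120 × 1.04 × (540 − 371) = 196850 kJ/h
Energy balance on cold side (adiabatic exchanger): Q = ṁ_c·Cp_c·(T_c,out − T_c,in)
ṁ_c = 196850 / [2.44 × (66.9 − -16.3)] = 969.67 kg/h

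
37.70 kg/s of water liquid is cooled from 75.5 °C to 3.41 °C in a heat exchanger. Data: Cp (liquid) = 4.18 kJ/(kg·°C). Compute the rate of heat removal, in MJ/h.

Q_c = 40900 MJ/h

Q = ṁ·Cp·ΔT = 37.70 × 4.18 × (3.41 − 75.5) = -11360 kJ/s
Cooling duty = 40897 MJ/h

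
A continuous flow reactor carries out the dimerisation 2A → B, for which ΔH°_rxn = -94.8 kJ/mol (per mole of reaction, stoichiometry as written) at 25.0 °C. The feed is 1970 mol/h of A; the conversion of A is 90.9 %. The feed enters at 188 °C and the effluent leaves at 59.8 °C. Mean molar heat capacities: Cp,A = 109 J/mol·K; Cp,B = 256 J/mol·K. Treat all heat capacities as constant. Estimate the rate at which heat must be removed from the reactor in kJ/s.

Extent of reaction ξ = 0.909 × 1970 / 2 = 895.37 mol/h
Reaction term: ξ·ΔH°_rxn = 895.37 × -94.8 = -84881 kJ/h
Sensible, feed 188→25 °C: -35001 kJ/h
Outlet flows (mol/h): A 179.27, B 895.37
Sensible, products 25→59.8 °C: 8656.6 kJ/h
Q = ΔH = -111220 kJ/h = -30.896 kW
Heat removed = 30.896 kJ/s

Q_out = 30.9 kJ/s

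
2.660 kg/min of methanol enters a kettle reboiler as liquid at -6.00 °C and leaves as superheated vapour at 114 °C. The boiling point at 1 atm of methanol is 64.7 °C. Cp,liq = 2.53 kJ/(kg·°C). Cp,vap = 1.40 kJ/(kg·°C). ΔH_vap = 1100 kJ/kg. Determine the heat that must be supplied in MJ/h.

Q = 215 MJ/h

liquid -6.00→64.7 °C: 178.87 kJ/kg
vaporisation at 64.7 °C: 1100 kJ/kg
vapour 64.7→114 °C: 69.02 kJ/kg
Δh = 178.87 + 1100 + 69.02 = 1347.9 kJ/kg
Q = ṁ·Δh = 2.660 kg/min × 1347.9 kJ/kg = 3585.4 kJ/min
|Q| = 59.757 kW = 215.12 MJ/h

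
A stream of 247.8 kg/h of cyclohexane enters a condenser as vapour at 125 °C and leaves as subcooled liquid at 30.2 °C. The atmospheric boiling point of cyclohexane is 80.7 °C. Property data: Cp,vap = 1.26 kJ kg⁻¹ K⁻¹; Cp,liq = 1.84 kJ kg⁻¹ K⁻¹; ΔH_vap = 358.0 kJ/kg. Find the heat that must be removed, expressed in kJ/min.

vapour 125→80.7 °C: -55.818 kJ/kg
condensation at 80.7 °C: -358 kJ/kg
liquid 80.7→30.2 °C: -92.92 kJ/kg
Δh = -55.818 + -358 + -92.92 = -506.74 kJ/kg
Q = ṁ·Δh = 247.8 kg/h × -506.74 kJ/kg = -125570 kJ/h
|Q| = 34.88 kW = 2092.8 kJ/min

Q_c = 2090 kJ/min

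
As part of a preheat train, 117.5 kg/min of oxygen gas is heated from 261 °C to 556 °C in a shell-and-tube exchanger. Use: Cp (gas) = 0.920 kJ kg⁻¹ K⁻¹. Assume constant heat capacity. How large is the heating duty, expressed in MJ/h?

Q = 1910 MJ/h

Q = ṁ·Cp·ΔT = 117.5 × 0.920 × (556 − 261) = 31890 kJ/min
Converting: 31890 / 60 s = 531.49 kW
Heating duty = 1913.4 MJ/h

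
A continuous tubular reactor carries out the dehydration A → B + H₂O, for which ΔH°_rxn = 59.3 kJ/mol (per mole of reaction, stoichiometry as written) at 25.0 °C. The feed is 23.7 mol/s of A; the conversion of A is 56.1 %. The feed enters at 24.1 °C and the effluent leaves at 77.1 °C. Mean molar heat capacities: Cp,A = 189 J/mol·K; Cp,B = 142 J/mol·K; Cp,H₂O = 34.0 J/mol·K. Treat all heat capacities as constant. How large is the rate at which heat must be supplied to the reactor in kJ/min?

Q_in = 61000 kJ/min

Extent of reaction ξ = 0.561 × 23.7 = 13.296 mol/s
Reaction term: ξ·ΔH°_rxn = 13.296 × 59.3 = 788.44 kJ/s
Sensible, feed 24.1→25 °C: 4.0314 kJ/s
Outlet flows (mol/s): A 10.404, B 13.296, H₂O 13.296
Sensible, products 25→77.1 °C: 224.37 kJ/s
Q = ΔH = 1016.8 kJ/s = 1016.8 kW
Heat supplied = 61010 kJ/min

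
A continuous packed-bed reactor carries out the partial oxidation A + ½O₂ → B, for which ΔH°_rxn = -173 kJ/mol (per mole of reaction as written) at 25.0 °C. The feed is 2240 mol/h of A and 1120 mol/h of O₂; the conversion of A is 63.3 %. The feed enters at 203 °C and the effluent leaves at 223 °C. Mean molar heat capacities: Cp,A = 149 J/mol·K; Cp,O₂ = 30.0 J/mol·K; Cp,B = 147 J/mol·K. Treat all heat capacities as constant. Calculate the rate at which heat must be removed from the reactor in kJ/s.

Q_out = 67.4 kJ/s

Extent of reaction ξ = 0.633 × 2240 = 1417.9 mol/h
Reaction term: ξ·ΔH°_rxn = 1417.9 × -173 = -245300 kJ/h
Sensible, feed 203→25 °C: -65390 kJ/h
Outlet flows (mol/h): A 822.08, O₂ 411.04, B 1417.9
Sensible, products 25→223 °C: 67965 kJ/h
Q = ΔH = -242730 kJ/h = -67.424 kW
Heat removed = 67.424 kJ/s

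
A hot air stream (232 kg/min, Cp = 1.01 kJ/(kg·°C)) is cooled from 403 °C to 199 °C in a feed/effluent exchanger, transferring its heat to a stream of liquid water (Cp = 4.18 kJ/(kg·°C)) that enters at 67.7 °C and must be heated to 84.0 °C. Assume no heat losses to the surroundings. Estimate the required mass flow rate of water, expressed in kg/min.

ṁ_c = 702 kg/min

Heat released by hot stream: Q = 232 × 1.01 × (403 − 199) = 47801 kJ/min
Energy balance on cold side (adiabatic exchanger): Q = ṁ_c·Cp_c·(T_c,out − T_c,in)
ṁ_c = 47801 / [4.18 × (84.0 − 67.7)] = 701.58 kg/min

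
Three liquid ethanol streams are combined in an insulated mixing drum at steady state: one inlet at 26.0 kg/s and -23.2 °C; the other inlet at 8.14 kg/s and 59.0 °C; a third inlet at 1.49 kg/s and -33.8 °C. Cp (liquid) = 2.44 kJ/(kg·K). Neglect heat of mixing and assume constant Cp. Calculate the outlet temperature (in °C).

T_out = -4.86 °C

Energy balance with Q = 0: Σ ṁᵢCp,ᵢ(T_out − Tᵢ) = 0
Σ ṁᵢCp,ᵢTᵢ = 26.0×2.44×-23.2 + 8.14×2.44×59.0 + 1.49×2.44×-33.8 = -422.86
Σ ṁᵢCp,ᵢ = 26.0×2.44 + 8.14×2.44 + 1.49×2.44 = 86.937
T_out = -422.86 / 86.937 = -4.8639 °C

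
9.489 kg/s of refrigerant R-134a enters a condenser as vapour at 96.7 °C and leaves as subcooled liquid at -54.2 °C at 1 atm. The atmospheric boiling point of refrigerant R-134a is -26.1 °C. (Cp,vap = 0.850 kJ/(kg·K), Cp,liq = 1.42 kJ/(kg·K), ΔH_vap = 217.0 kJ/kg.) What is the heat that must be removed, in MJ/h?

vapour 96.7→-26.1 °C: -104.38 kJ/kg
condensation at -26.1 °C: -217 kJ/kg
liquid -26.1→-54.2 °C: -39.902 kJ/kg
Δh = -104.38 + -217 + -39.902 = -361.28 kJ/kg
Q = ṁ·Δh = 9.489 kg/s × -361.28 kJ/kg = -3428.2 kJ/s
|Q| = 3428.2 kW = 12342 MJ/h

Q_c = 12300 MJ/h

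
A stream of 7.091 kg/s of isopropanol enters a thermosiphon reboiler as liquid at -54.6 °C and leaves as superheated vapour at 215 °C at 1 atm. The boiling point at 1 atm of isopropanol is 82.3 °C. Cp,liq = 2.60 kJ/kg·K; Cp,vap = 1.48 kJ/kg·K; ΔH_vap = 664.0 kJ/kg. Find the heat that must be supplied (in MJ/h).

Q = 31100 MJ/h

liquid -54.6→82.3 °C: 355.94 kJ/kg
vaporisation at 82.3 °C: 664 kJ/kg
vapour 82.3→215 °C: 196.4 kJ/kg
Δh = 355.94 + 664 + 196.4 = 1216.3 kJ/kg
Q = ṁ·Δh = 7.091 kg/s × 1216.3 kJ/kg = 8625 kJ/s
|Q| = 8625 kW = 31050 MJ/h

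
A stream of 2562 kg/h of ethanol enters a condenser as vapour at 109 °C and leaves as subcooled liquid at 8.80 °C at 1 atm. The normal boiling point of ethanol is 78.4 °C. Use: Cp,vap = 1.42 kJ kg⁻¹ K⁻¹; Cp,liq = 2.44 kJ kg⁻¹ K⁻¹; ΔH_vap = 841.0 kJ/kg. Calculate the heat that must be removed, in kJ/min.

Q_c = 45000 kJ/min

vapour 109→78.4 °C: -43.452 kJ/kg
condensation at 78.4 °C: -841 kJ/kg
liquid 78.4→8.80 °C: -169.82 kJ/kg
Δh = -43.452 + -841 + -169.82 = -1054.3 kJ/kg
Q = ṁ·Δh = 2562 kg/h × -1054.3 kJ/kg = -2.7011e+06 kJ/h
|Q| = 750.29 kW = 45018 kJ/min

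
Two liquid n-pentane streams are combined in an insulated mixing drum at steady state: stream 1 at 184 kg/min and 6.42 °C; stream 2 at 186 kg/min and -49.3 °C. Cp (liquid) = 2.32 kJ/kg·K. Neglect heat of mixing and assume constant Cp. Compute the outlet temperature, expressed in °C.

Adiabatic, steady state ⇒ Σ ṁᵢCp,ᵢ(T_out − Tᵢ) = 0
Σ ṁᵢCp,ᵢTᵢ = 184×2.32×6.42 + 186×2.32×-49.3 = -18533
Σ ṁᵢCp,ᵢ = 184×2.32 + 186×2.32 = 858.4
T_out = -18533 / 858.4 = -21.591 °C

T_out = -21.6 °C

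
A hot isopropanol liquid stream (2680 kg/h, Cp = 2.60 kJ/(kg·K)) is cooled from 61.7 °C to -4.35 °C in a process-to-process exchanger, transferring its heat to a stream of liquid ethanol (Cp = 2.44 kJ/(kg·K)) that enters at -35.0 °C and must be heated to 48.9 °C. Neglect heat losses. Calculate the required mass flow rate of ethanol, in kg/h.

Heat released by hot stream: Q = 2680 × 2.60 × (61.7 − -4.35) = 460240 kJ/h
Energy balance on cold side (adiabatic exchanger): Q = ṁ_c·Cp_c·(T_c,out − T_c,in)
ṁ_c = 460240 / [2.44 × (48.9 − -35.0)] = 2248.2 kg/h

ṁ_c = 2250 kg/h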